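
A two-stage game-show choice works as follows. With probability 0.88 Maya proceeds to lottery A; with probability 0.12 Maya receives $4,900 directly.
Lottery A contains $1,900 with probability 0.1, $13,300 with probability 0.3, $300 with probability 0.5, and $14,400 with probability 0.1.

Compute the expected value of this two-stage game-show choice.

$5,665.60

EV(A) = 0.1 × 1900 + 0.3 × 13300 + 0.5 × 300 + 0.1 × 14400 = 190 + 3990 + 150 + 1440 = 5770
Branch B: 4900 (certain)
Overall = 0.88 × 5770 + 0.12 × 4900 = 5077.6 + 588 = 5665.6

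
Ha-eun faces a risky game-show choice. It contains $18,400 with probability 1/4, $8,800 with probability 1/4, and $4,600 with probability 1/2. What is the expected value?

$9,100

EV = 1/4 × 18400 + 1/4 × 8800 + 1/2 × 4600 = 4600 + 2200 + 2300 = 9100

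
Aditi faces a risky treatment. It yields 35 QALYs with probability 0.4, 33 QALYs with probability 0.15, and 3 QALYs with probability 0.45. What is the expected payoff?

EV = 0.4 × 35 + 0.15 × 33 + 0.45 × 3 = 14 + 4.95 + 1.35 = 20.3

20.3 QALYs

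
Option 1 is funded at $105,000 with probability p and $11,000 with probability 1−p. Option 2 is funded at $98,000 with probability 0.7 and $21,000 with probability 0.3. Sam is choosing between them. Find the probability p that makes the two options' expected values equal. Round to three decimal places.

EV(Option 2) = 0.7 × 98000 + 0.3 × 21000 = 68600 + 6300 = 74900
p·105000 + (1−p)·11000 = 74900
94000p + 11000 = 74900
p = (74900 − 11000) / 94000

p = 0.680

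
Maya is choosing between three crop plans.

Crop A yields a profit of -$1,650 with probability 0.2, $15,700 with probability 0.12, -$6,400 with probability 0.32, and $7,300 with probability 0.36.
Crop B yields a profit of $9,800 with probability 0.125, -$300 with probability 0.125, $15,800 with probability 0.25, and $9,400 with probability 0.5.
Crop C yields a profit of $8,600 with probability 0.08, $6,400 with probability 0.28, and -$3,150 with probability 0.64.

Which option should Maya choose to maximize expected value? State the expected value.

Crop B ($9,837.50)

Crop A = 0.2 × (-1650) + 0.12 × 15700 + 0.32 × (-6400) + 0.36 × 7300 = -330 + 1884 − 2048 + 2628 = 2134
Crop B = 0.125 × 9800 + 0.125 × (-300) + 0.25 × 15800 + 0.5 × 9400 = 1225 − 37.5 + 3950 + 4700 = 9837.5
Crop C = 0.08 × 8600 + 0.28 × 6400 + 0.64 × (-3150) = 688 + 1792 − 2016 = 464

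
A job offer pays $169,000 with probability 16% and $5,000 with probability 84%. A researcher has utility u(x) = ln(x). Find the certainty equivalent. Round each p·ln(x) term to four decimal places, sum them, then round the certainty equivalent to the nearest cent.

$8,781.48

E[u] = 0.16·ln(169000) + 0.84·ln(5000) = 1.9260 + 7.1544 = 9.0804
CE = e^9.0804 ≈ 8781.48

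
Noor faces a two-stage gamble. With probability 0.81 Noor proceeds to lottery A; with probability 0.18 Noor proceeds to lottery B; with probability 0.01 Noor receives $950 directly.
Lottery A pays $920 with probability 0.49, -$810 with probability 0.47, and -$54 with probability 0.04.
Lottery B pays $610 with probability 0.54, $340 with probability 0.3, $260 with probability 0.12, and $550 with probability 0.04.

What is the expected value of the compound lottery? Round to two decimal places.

EV(A) = 0.49 × 920 + 0.47 × (-810) + 0.04 × (-54) = 450.8 − 380.7 − 2.16 = 67.94
EV(B) = 0.54 × 610 + 0.3 × 340 + 0.12 × 260 + 0.04 × 550 = 329.4 + 102 + 31.2 + 22 = 484.6
Branch C: 950 (certain)
Overall = 0.81 × 67.94 + 0.18 × 484.6 + 0.01 × 950 = 55.0314 + 87.228 + 9.5 = 151.7594

$151.76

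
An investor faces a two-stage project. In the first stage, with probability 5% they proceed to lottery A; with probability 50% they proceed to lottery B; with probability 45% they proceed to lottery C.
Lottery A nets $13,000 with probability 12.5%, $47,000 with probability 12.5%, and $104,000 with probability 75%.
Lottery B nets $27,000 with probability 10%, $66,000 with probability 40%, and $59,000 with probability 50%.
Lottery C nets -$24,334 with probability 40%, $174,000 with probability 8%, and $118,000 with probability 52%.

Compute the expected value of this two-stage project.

EV(A) = 0.125 × 13000 + 0.125 × 47000 + 0.75 × 104000 = 1625 + 5875 + 78000 = 85500
EV(B) = 0.1 × 27000 + 0.4 × 66000 + 0.5 × 59000 = 2700 + 26400 + 29500 = 58600
EV(C) = 0.4 × (-24334) + 0.08 × 174000 + 0.52 × 118000 = -9733.6 + 13920 + 61360 = 65546.4
Overall = 0.05 × 85500 + 0.5 × 58600 + 0.45 × 65546.4 = 4275 + 29300 + 29495.88 = 63070.88

$63,070.88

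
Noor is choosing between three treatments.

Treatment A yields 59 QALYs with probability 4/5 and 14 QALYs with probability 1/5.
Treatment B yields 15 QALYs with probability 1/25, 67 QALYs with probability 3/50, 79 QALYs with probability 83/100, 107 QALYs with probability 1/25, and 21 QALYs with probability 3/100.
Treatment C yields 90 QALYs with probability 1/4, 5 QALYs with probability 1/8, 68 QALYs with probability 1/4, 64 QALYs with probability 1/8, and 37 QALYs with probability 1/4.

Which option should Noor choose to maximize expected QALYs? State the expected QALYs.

Treatment A = 4/5 × 59 + 1/5 × 14 = 47.2 + 2.8 = 50
Treatment B = 1/25 × 15 + 3/50 × 67 + 83/100 × 79 + 1/25 × 107 + 3/100 × 21 = 0.6 + 4.02 + 65.57 + 4.28 + 0.63 = 75.1
Treatment C = 1/4 × 90 + 1/8 × 5 + 1/4 × 68 + 1/8 × 64 + 1/4 × 37 = 22.5 + 0.625 + 17 + 8 + 9.25 = 57.375

Treatment B (75.1 QALYs)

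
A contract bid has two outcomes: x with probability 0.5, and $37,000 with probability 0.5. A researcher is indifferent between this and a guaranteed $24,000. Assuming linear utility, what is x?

0.5·x + 0.5·37000 = 24000
0.5·x = 24000 − 18500 = 5500
x = 5500 / 0.5 = 11000

x = $11,000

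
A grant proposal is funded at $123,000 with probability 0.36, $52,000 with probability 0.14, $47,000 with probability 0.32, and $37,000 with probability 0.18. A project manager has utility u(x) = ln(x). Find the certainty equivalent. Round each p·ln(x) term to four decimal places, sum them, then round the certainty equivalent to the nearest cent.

E[u] = 0.36·ln(123000) + 0.14·ln(52000) + 0.32·ln(47000) + 0.18·ln(37000) = 4.2192 + 1.5203 + 3.4425 + 1.8934 = 11.0754
CE = e^11.0754 ≈ 64563.21

$64,563.21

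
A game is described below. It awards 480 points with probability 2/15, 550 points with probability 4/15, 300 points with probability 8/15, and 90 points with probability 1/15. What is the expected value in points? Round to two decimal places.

EV = 2/15 × 480 + 4/15 × 550 + 8/15 × 300 + 1/15 × 90 = 64 + 146.6667 + 160 + 6 = 376.6667

376.67 points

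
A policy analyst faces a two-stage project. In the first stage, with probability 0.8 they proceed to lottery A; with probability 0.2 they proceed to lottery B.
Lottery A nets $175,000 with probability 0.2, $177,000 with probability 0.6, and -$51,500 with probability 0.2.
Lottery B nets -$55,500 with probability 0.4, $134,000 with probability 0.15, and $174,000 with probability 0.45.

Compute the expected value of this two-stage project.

$119,960

EV(A) = 0.2 × 175000 + 0.6 × 177000 + 0.2 × (-51500) = 35000 + 106200 − 10300 = 130900
EV(B) = 0.4 × (-55500) + 0.15 × 134000 + 0.45 × 174000 = -22200 + 20100 + 78300 = 76200
Overall = 0.8 × 130900 + 0.2 × 76200 = 104720 + 15240 = 119960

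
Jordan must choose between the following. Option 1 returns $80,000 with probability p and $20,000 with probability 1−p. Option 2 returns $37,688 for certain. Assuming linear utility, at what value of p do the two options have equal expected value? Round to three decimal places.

p = 0.295

p·80000 + (1−p)·20000 = 37688
60000p + 20000 = 37688
p = (37688 − 20000) / 60000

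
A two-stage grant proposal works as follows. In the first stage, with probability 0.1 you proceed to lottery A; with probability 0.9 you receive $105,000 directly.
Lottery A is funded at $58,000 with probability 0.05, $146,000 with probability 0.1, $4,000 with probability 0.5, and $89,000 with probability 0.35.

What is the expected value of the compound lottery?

$99,565

EV(A) = 0.05 × 58000 + 0.1 × 146000 + 0.5 × 4000 + 0.35 × 89000 = 2900 + 14600 + 2000 + 31150 = 50650
Branch B: 105000 (certain)
Overall = 0.1 × 50650 + 0.9 × 105000 = 5065 + 94500 = 99565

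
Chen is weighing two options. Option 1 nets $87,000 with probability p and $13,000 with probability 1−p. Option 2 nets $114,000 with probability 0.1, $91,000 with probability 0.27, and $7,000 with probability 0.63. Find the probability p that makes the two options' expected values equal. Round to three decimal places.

EV(Option 2) = 0.1 × 114000 + 0.27 × 91000 + 0.63 × 7000 = 11400 + 24570 + 4410 = 40380
p·87000 + (1−p)·13000 = 40380
74000p + 13000 = 40380
p = (40380 − 13000) / 74000

p = 0.370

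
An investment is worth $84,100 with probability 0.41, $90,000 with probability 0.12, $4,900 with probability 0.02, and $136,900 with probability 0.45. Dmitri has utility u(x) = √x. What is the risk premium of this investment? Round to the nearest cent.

E[u] = 0.41·√84100 + 0.12·√90000 + 0.02·√4900 + 0.45·√136900 = 0.41·290 + 0.12·300 + 0.02·70 + 0.45·370 = 322.8
CE = (322.8)² = 104199.84
Risk premium = EV − CE = 106984 − 104199.84 = 2784.16

$2,784.16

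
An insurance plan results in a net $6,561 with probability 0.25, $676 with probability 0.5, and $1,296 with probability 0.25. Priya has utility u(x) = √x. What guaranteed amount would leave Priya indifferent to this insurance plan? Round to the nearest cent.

E[u] = 0.25·√6561 + 0.5·√676 + 0.25·√1296 = 0.25·81 + 0.5·26 + 0.25·36 = 42.25
CE = (42.25)² = 1785.0625

$1,785.06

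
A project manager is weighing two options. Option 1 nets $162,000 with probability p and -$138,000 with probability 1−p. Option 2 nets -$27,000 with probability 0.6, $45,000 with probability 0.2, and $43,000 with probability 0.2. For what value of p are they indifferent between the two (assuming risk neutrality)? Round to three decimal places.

EV(Option 2) = 0.6 × (-27000) + 0.2 × 45000 + 0.2 × 43000 = -16200 + 9000 + 8600 = 1400
p·162000 + (1−p)·(-138000) = 1400
300000p − 138000 = 1400
p = (1400 + 138000) / 300000

p = 0.465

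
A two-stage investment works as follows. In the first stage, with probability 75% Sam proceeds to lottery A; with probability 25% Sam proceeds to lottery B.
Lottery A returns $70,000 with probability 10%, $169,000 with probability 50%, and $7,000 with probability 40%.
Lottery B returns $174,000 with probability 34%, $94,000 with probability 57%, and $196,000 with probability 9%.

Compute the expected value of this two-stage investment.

EV(A) = 0.1 × 70000 + 0.5 × 169000 + 0.4 × 7000 = 7000 + 84500 + 2800 = 94300
EV(B) = 0.34 × 174000 + 0.57 × 94000 + 0.09 × 196000 = 59160 + 53580 + 17640 = 130380
Overall = 0.75 × 94300 + 0.25 × 130380 = 70725 + 32595 = 103320

$103,320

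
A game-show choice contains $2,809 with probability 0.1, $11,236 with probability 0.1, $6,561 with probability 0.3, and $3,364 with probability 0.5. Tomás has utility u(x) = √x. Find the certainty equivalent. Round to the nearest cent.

E[u] = 0.1·√2809 + 0.1·√11236 + 0.3·√6561 + 0.5·√3364 = 0.1·53 + 0.1·106 + 0.3·81 + 0.5·58 = 69.2
CE = (69.2)² = 4788.64

$4,788.64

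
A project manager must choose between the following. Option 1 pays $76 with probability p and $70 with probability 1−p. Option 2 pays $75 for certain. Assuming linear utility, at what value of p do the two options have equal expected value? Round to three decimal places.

p = 0.833

p·76 + (1−p)·70 = 75
6p + 70 = 75
p = (75 − 70) / 6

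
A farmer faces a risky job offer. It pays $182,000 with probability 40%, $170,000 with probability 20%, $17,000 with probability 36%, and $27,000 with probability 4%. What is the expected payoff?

EV = 0.4 × 182000 + 0.2 × 170000 + 0.36 × 17000 + 0.04 × 27000 = 72800 + 34000 + 6120 + 1080 = 114000

$114,000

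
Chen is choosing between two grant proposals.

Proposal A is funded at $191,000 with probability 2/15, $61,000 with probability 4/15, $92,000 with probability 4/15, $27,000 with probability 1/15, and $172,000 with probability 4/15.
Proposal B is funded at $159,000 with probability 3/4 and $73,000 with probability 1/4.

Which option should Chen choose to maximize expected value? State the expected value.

Proposal B ($137,500)

Proposal A = 2/15 × 191000 + 4/15 × 61000 + 4/15 × 92000 + 1/15 × 27000 + 4/15 × 172000 = 25466.6667 + 16266.6667 + 24533.3333 + 1800 + 45866.6667 = 113933.3333
Proposal B = 3/4 × 159000 + 1/4 × 73000 = 119250 + 18250 = 137500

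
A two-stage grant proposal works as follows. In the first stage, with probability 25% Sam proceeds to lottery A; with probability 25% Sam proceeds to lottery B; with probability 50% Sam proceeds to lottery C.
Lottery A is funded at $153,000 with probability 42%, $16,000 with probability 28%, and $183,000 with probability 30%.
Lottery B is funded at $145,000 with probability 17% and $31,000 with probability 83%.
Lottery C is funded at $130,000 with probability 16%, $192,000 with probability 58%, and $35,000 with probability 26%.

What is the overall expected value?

EV(A) = 0.42 × 153000 + 0.28 × 16000 + 0.3 × 183000 = 64260 + 4480 + 54900 = 123640
EV(B) = 0.17 × 145000 + 0.83 × 31000 = 24650 + 25730 = 50380
EV(C) = 0.16 × 130000 + 0.58 × 192000 + 0.26 × 35000 = 20800 + 111360 + 9100 = 141260
Overall = 0.25 × 123640 + 0.25 × 50380 + 0.5 × 141260 = 30910 + 12595 + 70630 = 114135

$114,135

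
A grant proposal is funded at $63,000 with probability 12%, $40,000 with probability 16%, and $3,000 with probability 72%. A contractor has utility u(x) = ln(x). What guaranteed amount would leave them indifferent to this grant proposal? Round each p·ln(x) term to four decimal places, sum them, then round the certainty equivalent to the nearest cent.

$6,543.32

E[u] = 0.12·ln(63000) + 0.16·ln(40000) + 0.72·ln(3000) = 1.3261 + 1.6955 + 5.7646 = 8.7862
CE = e^8.7862 ≈ 6543.32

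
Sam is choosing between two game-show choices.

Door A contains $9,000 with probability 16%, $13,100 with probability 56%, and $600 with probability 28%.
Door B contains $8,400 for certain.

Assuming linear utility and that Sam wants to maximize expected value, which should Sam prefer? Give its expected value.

Door A = 0.16 × 9000 + 0.56 × 13100 + 0.28 × 600 = 1440 + 7336 + 168 = 8944
Door B: 8400 (certain)

Door A ($8,944)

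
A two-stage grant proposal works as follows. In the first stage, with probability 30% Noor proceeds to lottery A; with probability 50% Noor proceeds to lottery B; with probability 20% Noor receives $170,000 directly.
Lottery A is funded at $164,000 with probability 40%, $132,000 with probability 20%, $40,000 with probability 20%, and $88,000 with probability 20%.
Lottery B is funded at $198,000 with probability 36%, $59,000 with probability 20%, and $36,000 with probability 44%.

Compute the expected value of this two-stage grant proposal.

$118,740

EV(A) = 0.4 × 164000 + 0.2 × 132000 + 0.2 × 40000 + 0.2 × 88000 = 65600 + 26400 + 8000 + 17600 = 117600
EV(B) = 0.36 × 198000 + 0.2 × 59000 + 0.44 × 36000 = 71280 + 11800 + 15840 = 98920
Branch C: 170000 (certain)
Overall = 0.3 × 117600 + 0.5 × 98920 + 0.2 × 170000 = 35280 + 49460 + 34000 = 118740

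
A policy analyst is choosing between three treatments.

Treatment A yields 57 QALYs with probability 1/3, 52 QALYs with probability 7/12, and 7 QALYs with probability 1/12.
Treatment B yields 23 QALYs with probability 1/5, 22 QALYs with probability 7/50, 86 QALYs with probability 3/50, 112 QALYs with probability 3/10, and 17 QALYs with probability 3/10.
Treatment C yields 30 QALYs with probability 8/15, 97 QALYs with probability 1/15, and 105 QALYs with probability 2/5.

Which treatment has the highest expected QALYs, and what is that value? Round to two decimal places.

Treatment A = 1/3 × 57 + 7/12 × 52 + 1/12 × 7 = 19 + 30.3333 + 0.5833 = 49.9167
Treatment B = 1/5 × 23 + 7/50 × 22 + 3/50 × 86 + 3/10 × 112 + 3/10 × 17 = 4.6 + 3.08 + 5.16 + 33.6 + 5.1 = 51.54
Treatment C = 8/15 × 30 + 1/15 × 97 + 2/5 × 105 = 16 + 6.4667 + 42 = 64.4667

Treatment C (64.47 QALYs)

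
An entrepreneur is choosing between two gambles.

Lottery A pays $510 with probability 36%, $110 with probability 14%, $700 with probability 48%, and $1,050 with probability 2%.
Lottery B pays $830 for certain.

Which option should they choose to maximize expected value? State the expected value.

Lottery A = 0.36 × 510 + 0.14 × 110 + 0.48 × 700 + 0.02 × 1050 = 183.6 + 15.4 + 336 + 21 = 556
Lottery B: 830 (certain)

Lottery B ($830)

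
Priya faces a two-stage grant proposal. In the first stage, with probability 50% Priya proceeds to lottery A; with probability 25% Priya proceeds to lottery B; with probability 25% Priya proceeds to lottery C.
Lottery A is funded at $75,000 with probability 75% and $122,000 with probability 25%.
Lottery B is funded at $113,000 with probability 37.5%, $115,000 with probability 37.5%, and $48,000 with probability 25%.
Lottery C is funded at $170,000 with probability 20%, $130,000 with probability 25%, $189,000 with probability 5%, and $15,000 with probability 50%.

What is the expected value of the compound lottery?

$88,612.50

EV(A) = 0.75 × 75000 + 0.25 × 122000 = 56250 + 30500 = 86750
EV(B) = 0.375 × 113000 + 0.375 × 115000 + 0.25 × 48000 = 42375 + 43125 + 12000 = 97500
EV(C) = 0.2 × 170000 + 0.25 × 130000 + 0.05 × 189000 + 0.5 × 15000 = 34000 + 32500 + 9450 + 7500 = 83450
Overall = 0.5 × 86750 + 0.25 × 97500 + 0.25 × 83450 = 43375 + 24375 + 20862.5 = 88612.5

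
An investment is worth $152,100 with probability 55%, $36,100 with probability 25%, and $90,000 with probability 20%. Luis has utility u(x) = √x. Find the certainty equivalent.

E[u] = 0.55·√152100 + 0.25·√36100 + 0.2·√90000 = 0.55·390 + 0.25·190 + 0.2·300 = 322
CE = (322)² = 103684

$103,684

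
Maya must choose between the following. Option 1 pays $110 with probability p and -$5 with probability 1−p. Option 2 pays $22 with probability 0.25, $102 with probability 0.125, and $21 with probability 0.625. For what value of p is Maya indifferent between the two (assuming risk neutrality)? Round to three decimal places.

p = 0.316

EV(Option 2) = 0.25 × 22 + 0.125 × 102 + 0.625 × 21 = 5.5 + 12.75 + 13.125 = 31.375
p·110 + (1−p)·(-5) = 31.375
115p − 5 = 31.375
p = (31.375 + 5) / 115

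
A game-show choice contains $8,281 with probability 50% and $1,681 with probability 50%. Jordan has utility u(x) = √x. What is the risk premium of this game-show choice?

E[u] = 0.5·√8281 + 0.5·√1681 = 0.5·91 + 0.5·41 = 66
CE = (66)² = 4356
Risk premium = EV − CE = 4981 − 4356 = 625

$625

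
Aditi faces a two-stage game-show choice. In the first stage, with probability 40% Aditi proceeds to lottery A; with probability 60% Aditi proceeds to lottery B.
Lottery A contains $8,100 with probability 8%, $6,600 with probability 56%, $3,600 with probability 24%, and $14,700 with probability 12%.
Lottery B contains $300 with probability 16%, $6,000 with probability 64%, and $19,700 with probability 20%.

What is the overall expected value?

$7,485.60

EV(A) = 0.08 × 8100 + 0.56 × 6600 + 0.24 × 3600 + 0.12 × 14700 = 648 + 3696 + 864 + 1764 = 6972
EV(B) = 0.16 × 300 + 0.64 × 6000 + 0.2 × 19700 = 48 + 3840 + 3940 = 7828
Overall = 0.4 × 6972 + 0.6 × 7828 = 2788.8 + 4696.8 = 7485.6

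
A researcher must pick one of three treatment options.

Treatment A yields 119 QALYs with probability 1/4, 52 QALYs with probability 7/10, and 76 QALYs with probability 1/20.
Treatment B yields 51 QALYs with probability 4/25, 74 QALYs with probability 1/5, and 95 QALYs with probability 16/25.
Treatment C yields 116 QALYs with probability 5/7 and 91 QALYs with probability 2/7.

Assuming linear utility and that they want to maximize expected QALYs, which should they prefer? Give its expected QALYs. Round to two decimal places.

Treatment A = 1/4 × 119 + 7/10 × 52 + 1/20 × 76 = 29.75 + 36.4 + 3.8 = 69.95
Treatment B = 4/25 × 51 + 1/5 × 74 + 16/25 × 95 = 8.16 + 14.8 + 60.8 = 83.76
Treatment C = 5/7 × 116 + 2/7 × 91 = 82.8571 + 26 = 108.8571

Treatment C (108.86 QALYs)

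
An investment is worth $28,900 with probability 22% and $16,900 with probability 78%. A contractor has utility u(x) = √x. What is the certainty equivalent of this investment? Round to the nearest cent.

$19,265.44

E[u] = 0.22·√28900 + 0.78·√16900 = 0.22·170 + 0.78·130 = 138.8
CE = (138.8)² = 19265.44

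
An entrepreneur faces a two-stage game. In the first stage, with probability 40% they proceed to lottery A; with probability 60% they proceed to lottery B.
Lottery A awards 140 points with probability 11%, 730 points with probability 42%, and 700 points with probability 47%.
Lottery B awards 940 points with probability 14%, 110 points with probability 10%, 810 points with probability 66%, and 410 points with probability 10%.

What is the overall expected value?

EV(A) = 0.11 × 140 + 0.42 × 730 + 0.47 × 700 = 15.4 + 306.6 + 329 = 651
EV(B) = 0.14 × 940 + 0.1 × 110 + 0.66 × 810 + 0.1 × 410 = 131.6 + 11 + 534.6 + 41 = 718.2
Overall = 0.4 × 651 + 0.6 × 718.2 = 260.4 + 430.92 = 691.32

691.32 points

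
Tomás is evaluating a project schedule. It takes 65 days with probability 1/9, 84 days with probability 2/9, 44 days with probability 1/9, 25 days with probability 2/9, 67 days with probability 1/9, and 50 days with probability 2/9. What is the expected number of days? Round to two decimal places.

EV = 1/9 × 65 + 2/9 × 84 + 1/9 × 44 + 2/9 × 25 + 1/9 × 67 + 2/9 × 50 = 7.2222 + 18.6667 + 4.8889 + 5.5556 + 7.4444 + 11.1111 = 54.8889

54.89 days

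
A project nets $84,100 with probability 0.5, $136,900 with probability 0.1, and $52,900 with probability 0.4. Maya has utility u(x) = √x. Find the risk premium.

$1,824

E[u] = 0.5·√84100 + 0.1·√136900 + 0.4·√52900 = 0.5·290 + 0.1·370 + 0.4·230 = 274
CE = (274)² = 75076
Risk premium = EV − CE = 76900 − 75076 = 1824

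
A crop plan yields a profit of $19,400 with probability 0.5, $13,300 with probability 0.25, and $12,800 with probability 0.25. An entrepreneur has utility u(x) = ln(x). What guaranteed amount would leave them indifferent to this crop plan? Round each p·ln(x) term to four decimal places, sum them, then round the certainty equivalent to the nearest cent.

$15,909.95

E[u] = 0.5·ln(19400) + 0.25·ln(13300) + 0.25·ln(12800) = 4.9365 + 2.3739 + 2.3643 = 9.6747
CE = e^9.6747 ≈ 15909.95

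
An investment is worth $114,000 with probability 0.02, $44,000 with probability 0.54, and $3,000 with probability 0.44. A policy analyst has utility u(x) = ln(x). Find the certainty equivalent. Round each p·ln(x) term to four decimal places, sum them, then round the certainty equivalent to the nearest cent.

$13,758.33

E[u] = 0.02·ln(114000) + 0.54·ln(44000) + 0.44·ln(3000) = 0.2329 + 5.7737 + 3.5228 = 9.5294
CE = e^9.5294 ≈ 13758.33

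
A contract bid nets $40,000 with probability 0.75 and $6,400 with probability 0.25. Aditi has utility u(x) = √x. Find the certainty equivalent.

$28,900

E[u] = 0.75·√40000 + 0.25·√6400 = 0.75·200 + 0.25·80 = 170
CE = (170)² = 28900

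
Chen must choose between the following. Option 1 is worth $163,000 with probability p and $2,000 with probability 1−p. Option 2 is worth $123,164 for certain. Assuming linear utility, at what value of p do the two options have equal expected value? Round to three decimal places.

p·163000 + (1−p)·2000 = 123164
161000p + 2000 = 123164
p = (123164 − 2000) / 161000

p = 0.753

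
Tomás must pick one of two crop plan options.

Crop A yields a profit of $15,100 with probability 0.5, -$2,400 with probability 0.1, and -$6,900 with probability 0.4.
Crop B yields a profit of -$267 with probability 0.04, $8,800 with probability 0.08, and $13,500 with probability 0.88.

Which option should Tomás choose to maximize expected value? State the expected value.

Crop B ($12,573.32)

Crop A = 0.5 × 15100 + 0.1 × (-2400) + 0.4 × (-6900) = 7550 − 240 − 2760 = 4550
Crop B = 0.04 × (-267) + 0.08 × 8800 + 0.88 × 13500 = -10.68 + 704 + 11880 = 12573.32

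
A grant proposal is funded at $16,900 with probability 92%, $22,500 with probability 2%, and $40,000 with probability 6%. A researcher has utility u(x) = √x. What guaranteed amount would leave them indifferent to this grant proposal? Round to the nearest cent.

$18,117.16

E[u] = 0.92·√16900 + 0.02·√22500 + 0.06·√40000 = 0.92·130 + 0.02·150 + 0.06·200 = 134.6
CE = (134.6)² = 18117.16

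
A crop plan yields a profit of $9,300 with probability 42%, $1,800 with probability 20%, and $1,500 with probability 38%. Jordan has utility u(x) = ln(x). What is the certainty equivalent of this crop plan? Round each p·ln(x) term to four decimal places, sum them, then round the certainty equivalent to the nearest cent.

$3,347.60

E[u] = 0.42·ln(9300) + 0.2·ln(1800) + 0.38·ln(1500) = 3.8379 + 1.4991 + 2.7790 = 8.1160
CE = e^8.1160 ≈ 3347.60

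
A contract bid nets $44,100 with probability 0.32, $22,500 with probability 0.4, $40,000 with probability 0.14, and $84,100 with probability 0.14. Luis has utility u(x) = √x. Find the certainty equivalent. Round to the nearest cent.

$38,337.64

E[u] = 0.32·√44100 + 0.4·√22500 + 0.14·√40000 + 0.14·√84100 = 0.32·210 + 0.4·150 + 0.14·200 + 0.14·290 = 195.8
CE = (195.8)² = 38337.64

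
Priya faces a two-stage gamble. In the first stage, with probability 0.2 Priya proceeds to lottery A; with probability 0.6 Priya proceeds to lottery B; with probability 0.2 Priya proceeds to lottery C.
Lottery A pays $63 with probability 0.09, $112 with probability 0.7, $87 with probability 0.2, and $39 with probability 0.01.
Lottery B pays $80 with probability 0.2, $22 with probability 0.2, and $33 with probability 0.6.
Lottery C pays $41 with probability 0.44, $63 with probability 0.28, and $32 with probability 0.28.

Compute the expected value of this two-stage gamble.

$53.42

EV(A) = 0.09 × 63 + 0.7 × 112 + 0.2 × 87 + 0.01 × 39 = 5.67 + 78.4 + 17.4 + 0.39 = 101.86
EV(B) = 0.2 × 80 + 0.2 × 22 + 0.6 × 33 = 16 + 4.4 + 19.8 = 40.2
EV(C) = 0.44 × 41 + 0.28 × 63 + 0.28 × 32 = 18.04 + 17.64 + 8.96 = 44.64
Overall = 0.2 × 101.86 + 0.6 × 40.2 + 0.2 × 44.64 = 20.372 + 24.12 + 8.928 = 53.42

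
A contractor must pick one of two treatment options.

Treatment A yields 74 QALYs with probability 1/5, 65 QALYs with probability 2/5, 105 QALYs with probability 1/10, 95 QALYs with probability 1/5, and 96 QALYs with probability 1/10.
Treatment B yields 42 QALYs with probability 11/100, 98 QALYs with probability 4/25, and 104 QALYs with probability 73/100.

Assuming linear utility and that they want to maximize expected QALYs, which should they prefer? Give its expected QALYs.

Treatment B (96.22 QALYs)

Treatment A = 1/5 × 74 + 2/5 × 65 + 1/10 × 105 + 1/5 × 95 + 1/10 × 96 = 14.8 + 26 + 10.5 + 19 + 9.6 = 79.9
Treatment B = 11/100 × 42 + 4/25 × 98 + 73/100 × 104 = 4.62 + 15.68 + 75.92 = 96.22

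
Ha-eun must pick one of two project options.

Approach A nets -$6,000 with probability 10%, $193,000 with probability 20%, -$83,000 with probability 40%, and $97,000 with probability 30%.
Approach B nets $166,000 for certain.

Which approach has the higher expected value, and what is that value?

Approach B ($166,000)

Approach A = 0.1 × (-6000) + 0.2 × 193000 + 0.4 × (-83000) + 0.3 × 97000 = -600 + 38600 − 33200 + 29100 = 33900
Approach B: 166000 (certain)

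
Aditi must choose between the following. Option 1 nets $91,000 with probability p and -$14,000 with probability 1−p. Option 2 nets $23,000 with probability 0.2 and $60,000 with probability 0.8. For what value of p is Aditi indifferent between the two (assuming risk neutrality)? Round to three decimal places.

p = 0.634

EV(Option 2) = 0.2 × 23000 + 0.8 × 60000 = 4600 + 48000 = 52600
p·91000 + (1−p)·(-14000) = 52600
105000p − 14000 = 52600
p = (52600 + 14000) / 105000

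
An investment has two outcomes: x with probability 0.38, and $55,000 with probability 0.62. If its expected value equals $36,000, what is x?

x = $5,000

0.38·x + 0.62·55000 = 36000
0.38·x = 36000 − 34100 = 1900
x = 1900 / 0.38 = 5000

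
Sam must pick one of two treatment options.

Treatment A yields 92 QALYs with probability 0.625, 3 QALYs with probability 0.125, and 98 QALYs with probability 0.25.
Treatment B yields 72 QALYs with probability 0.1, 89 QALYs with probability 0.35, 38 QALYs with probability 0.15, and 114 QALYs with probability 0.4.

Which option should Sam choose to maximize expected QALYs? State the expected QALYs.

Treatment A = 0.625 × 92 + 0.125 × 3 + 0.25 × 98 = 57.5 + 0.375 + 24.5 = 82.375
Treatment B = 0.1 × 72 + 0.35 × 89 + 0.15 × 38 + 0.4 × 114 = 7.2 + 31.15 + 5.7 + 45.6 = 89.65

Treatment B (89.65 QALYs)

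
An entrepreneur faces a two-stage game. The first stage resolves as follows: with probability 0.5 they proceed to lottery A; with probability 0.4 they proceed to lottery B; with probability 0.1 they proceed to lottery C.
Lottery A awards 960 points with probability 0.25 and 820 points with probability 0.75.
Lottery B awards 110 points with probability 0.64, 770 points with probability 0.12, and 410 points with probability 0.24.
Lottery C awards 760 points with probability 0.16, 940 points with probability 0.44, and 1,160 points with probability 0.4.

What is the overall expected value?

631.9 points

EV(A) = 0.25 × 960 + 0.75 × 820 = 240 + 615 = 855
EV(B) = 0.64 × 110 + 0.12 × 770 + 0.24 × 410 = 70.4 + 92.4 + 98.4 = 261.2
EV(C) = 0.16 × 760 + 0.44 × 940 + 0.4 × 1160 = 121.6 + 413.6 + 464 = 999.2
Overall = 0.5 × 855 + 0.4 × 261.2 + 0.1 × 999.2 = 427.5 + 104.48 + 99.92 = 631.9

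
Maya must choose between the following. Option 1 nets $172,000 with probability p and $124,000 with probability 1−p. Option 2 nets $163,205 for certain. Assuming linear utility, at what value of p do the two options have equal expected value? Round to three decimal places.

p·172000 + (1−p)·124000 = 163205
48000p + 124000 = 163205
p = (163205 − 124000) / 48000

p = 0.817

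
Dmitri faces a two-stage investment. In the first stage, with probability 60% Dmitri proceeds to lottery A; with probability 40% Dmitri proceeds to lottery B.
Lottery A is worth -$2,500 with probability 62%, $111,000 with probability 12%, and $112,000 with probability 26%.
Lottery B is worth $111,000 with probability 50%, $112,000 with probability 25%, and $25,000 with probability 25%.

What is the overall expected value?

$60,434

EV(A) = 0.62 × (-2500) + 0.12 × 111000 + 0.26 × 112000 = -1550 + 13320 + 29120 = 40890
EV(B) = 0.5 × 111000 + 0.25 × 112000 + 0.25 × 25000 = 55500 + 28000 + 6250 = 89750
Overall = 0.6 × 40890 + 0.4 × 89750 = 24534 + 35900 = 60434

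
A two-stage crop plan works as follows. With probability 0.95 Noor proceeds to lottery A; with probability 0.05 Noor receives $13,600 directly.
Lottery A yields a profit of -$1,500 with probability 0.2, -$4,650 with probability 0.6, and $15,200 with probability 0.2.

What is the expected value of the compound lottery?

EV(A) = 0.2 × (-1500) + 0.6 × (-4650) + 0.2 × 15200 = -300 − 2790 + 3040 = -50
Branch B: 13600 (certain)
Overall = 0.95 × (-50) + 0.05 × 13600 = -47.5 + 680 = 632.5

$632.50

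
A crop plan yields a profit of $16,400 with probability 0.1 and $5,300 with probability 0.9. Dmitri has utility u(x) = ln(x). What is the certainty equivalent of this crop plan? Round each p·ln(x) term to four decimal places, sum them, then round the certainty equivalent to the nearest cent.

E[u] = 0.1·ln(16400) + 0.9·ln(5300) = 0.9705 + 7.7179 = 8.6884
CE = e^8.6884 ≈ 5933.68

$5,933.68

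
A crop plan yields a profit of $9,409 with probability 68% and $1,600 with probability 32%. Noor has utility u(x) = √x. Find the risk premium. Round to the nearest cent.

E[u] = 0.68·√9409 + 0.32·√1600 = 0.68·97 + 0.32·40 = 78.76
CE = (78.76)² = 6203.1376
Risk premium = EV − CE = 6910.12 − 6203.1376 = 706.9824

$706.98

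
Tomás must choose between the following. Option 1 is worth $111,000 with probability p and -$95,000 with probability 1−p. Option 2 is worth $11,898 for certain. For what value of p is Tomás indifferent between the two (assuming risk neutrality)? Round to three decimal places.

p = 0.519

p·111000 + (1−p)·(-95000) = 11898
206000p − 95000 = 11898
p = (11898 + 95000) / 206000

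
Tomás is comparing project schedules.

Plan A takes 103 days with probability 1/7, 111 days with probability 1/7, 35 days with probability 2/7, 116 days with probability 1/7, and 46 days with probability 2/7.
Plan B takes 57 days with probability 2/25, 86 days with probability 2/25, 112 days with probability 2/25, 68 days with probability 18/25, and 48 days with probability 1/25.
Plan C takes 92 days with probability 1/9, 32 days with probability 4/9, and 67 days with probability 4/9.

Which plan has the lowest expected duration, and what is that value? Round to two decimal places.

Plan C (54.22 days)

Plan A = 1/7 × 103 + 1/7 × 111 + 2/7 × 35 + 1/7 × 116 + 2/7 × 46 = 14.7143 + 15.8571 + 10 + 16.5714 + 13.1429 = 70.2857
Plan B = 2/25 × 57 + 2/25 × 86 + 2/25 × 112 + 18/25 × 68 + 1/25 × 48 = 4.56 + 6.88 + 8.96 + 48.96 + 1.92 = 71.28
Plan C = 1/9 × 92 + 4/9 × 32 + 4/9 × 67 = 10.2222 + 14.2222 + 29.7778 = 54.2222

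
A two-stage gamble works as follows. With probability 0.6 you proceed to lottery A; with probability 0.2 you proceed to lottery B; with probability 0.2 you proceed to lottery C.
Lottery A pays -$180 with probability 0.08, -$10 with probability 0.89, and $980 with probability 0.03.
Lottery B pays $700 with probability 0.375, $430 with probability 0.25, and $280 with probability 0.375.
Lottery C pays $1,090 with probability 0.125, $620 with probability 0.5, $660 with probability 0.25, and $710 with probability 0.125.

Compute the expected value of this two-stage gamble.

$238.66

EV(A) = 0.08 × (-180) + 0.89 × (-10) + 0.03 × 980 = -14.4 − 8.9 + 29.4 = 6.1
EV(B) = 0.375 × 700 + 0.25 × 430 + 0.375 × 280 = 262.5 + 107.5 + 105 = 475
EV(C) = 0.125 × 1090 + 0.5 × 620 + 0.25 × 660 + 0.125 × 710 = 136.25 + 310 + 165 + 88.75 = 700
Overall = 0.6 × 6.1 + 0.2 × 475 + 0.2 × 700 = 3.66 + 95 + 140 = 238.66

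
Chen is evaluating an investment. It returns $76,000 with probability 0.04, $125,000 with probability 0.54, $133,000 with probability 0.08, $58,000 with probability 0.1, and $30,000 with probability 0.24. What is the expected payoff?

$94,180

EV = 0.04 × 76000 + 0.54 × 125000 + 0.08 × 133000 + 0.1 × 58000 + 0.24 × 30000 = 3040 + 67500 + 10640 + 5800 + 7200 = 94180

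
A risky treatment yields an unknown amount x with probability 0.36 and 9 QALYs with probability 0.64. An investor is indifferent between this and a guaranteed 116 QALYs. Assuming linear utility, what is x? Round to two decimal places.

0.36·x + 0.64·9 = 116
0.36·x = 116 − 5.76 = 110.24
x = 110.24 / 0.36 = 306.2222

x = 306.22 QALYs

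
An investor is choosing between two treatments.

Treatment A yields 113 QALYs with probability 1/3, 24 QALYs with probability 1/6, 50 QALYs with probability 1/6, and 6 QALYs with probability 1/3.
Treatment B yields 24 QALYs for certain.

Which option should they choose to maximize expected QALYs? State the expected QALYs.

Treatment A = 1/3 × 113 + 1/6 × 24 + 1/6 × 50 + 1/3 × 6 = 37.6667 + 4 + 8.3333 + 2 = 52
Treatment B: 24 (certain)

Treatment A (52 QALYs)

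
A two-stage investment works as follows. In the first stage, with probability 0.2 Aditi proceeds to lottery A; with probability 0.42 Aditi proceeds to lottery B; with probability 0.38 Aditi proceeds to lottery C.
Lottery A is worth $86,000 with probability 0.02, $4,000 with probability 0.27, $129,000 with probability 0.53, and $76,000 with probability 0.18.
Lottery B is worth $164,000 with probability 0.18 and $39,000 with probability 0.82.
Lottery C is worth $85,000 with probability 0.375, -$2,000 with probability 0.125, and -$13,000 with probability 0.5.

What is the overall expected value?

$52,347.50

EV(A) = 0.02 × 86000 + 0.27 × 4000 + 0.53 × 129000 + 0.18 × 76000 = 1720 + 1080 + 68370 + 13680 = 84850
EV(B) = 0.18 × 164000 + 0.82 × 39000 = 29520 + 31980 = 61500
EV(C) = 0.375 × 85000 + 0.125 × (-2000) + 0.5 × (-13000) = 31875 − 250 − 6500 = 25125
Overall = 0.2 × 84850 + 0.42 × 61500 + 0.38 × 25125 = 16970 + 25830 + 9547.5 = 52347.5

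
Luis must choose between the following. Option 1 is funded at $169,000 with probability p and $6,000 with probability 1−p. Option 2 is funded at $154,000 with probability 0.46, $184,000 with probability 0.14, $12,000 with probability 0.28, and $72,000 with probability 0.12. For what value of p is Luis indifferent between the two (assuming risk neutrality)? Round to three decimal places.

p = 0.629

EV(Option 2) = 0.46 × 154000 + 0.14 × 184000 + 0.28 × 12000 + 0.12 × 72000 = 70840 + 25760 + 3360 + 8640 = 108600
p·169000 + (1−p)·6000 = 108600
163000p + 6000 = 108600
p = (108600 − 6000) / 163000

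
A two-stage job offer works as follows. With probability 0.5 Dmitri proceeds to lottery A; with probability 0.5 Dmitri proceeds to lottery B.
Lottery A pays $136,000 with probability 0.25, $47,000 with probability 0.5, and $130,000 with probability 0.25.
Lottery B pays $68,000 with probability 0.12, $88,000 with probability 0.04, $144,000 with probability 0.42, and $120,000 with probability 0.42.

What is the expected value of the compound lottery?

$106,280

EV(A) = 0.25 × 136000 + 0.5 × 47000 + 0.25 × 130000 = 34000 + 23500 + 32500 = 90000
EV(B) = 0.12 × 68000 + 0.04 × 88000 + 0.42 × 144000 + 0.42 × 120000 = 8160 + 3520 + 60480 + 50400 = 122560
Overall = 0.5 × 90000 + 0.5 × 122560 = 45000 + 61280 = 106280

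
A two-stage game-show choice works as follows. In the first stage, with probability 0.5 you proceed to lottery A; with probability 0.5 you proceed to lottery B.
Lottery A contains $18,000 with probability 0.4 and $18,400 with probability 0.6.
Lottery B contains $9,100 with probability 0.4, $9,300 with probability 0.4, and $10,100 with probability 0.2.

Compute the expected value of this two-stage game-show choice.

$13,810

EV(A) = 0.4 × 18000 + 0.6 × 18400 = 7200 + 11040 = 18240
EV(B) = 0.4 × 9100 + 0.4 × 9300 + 0.2 × 10100 = 3640 + 3720 + 2020 = 9380
Overall = 0.5 × 18240 + 0.5 × 9380 = 9120 + 4690 = 13810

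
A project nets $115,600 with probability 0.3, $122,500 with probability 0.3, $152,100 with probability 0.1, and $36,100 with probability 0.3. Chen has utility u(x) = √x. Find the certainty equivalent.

E[u] = 0.3·√115600 + 0.3·√122500 + 0.1·√152100 + 0.3·√36100 = 0.3·340 + 0.3·350 + 0.1·390 + 0.3·190 = 303
CE = (303)² = 91809

$91,809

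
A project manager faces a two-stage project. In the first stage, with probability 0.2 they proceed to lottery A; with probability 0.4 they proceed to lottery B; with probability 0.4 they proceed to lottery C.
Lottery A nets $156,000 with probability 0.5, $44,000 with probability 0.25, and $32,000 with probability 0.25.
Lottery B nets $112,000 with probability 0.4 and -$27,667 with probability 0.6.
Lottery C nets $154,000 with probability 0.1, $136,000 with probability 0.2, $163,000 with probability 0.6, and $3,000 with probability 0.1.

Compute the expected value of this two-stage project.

$86,959.92

EV(A) = 0.5 × 156000 + 0.25 × 44000 + 0.25 × 32000 = 78000 + 11000 + 8000 = 97000
EV(B) = 0.4 × 112000 + 0.6 × (-27667) = 44800 − 16600.2 = 28199.8
EV(C) = 0.1 × 154000 + 0.2 × 136000 + 0.6 × 163000 + 0.1 × 3000 = 15400 + 27200 + 97800 + 300 = 140700
Overall = 0.2 × 97000 + 0.4 × 28199.8 + 0.4 × 140700 = 19400 + 11279.92 + 56280 = 86959.92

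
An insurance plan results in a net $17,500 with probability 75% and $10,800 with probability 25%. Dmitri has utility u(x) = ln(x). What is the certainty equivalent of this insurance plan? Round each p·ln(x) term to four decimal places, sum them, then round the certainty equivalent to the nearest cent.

$15,510.93

E[u] = 0.75·ln(17500) + 0.25·ln(10800) = 7.3275 + 2.3218 = 9.6493
CE = e^9.6493 ≈ 15510.93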